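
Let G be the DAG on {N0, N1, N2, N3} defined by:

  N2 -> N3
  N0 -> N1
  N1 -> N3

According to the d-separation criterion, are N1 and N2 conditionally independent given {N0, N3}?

There is one path between N1 and N2:
Path 1: N1 → N3 ← N2
  N3 is a collider and N3 is conditioned on, which opens it — no node blocks this path, so it is active.
At least one path is unblocked, so d-separation fails.

No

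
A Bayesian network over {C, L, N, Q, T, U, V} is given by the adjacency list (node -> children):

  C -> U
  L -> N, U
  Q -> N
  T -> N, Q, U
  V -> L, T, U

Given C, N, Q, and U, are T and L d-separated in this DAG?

Enumerating the 6 paths from T to L and testing each for blocking by {C, N, Q, U}:
Path 1: T → U ← L
  U is a collider and U is conditioned on, which opens it — no node blocks this path, so it is active.
Path 2: T → U ← V → L
  U is a collider and U is conditioned on, which opens it; V is a fork and V is not conditioned on — no node blocks this path, so it is active.
Path 3: T → N ← L
  N is a collider and N is conditioned on, which opens it — no node blocks this path, so it is active.
Path 4: T → Q → N ← L
  Q is a chain here and Q is conditioned on, so the path is blocked at Q.
Path 5: T ← V → U ← L
  V is a fork and V is not conditioned on; U is a collider and U is conditioned on, which opens it — no node blocks this path, so it is active.
Path 6: T ← V → L
  V is a fork and V is not conditioned on — no node blocks this path, so it is active.
Since the path T → U ← L is active, T and L are not d-separated given {C, N, Q, U}.

No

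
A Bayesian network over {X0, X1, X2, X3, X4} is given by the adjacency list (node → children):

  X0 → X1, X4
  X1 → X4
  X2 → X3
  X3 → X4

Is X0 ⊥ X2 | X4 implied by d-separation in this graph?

No

We examine all 2 paths between X0 and X2:
  1. X0 → X1 → X4 ← X3 ← X2 — X1:chain[open]; X4:collider[open]; X3:chain[open] ⇒ active
  2. X0 → X4 ← X3 ← X2 — X4:collider[open]; X3:chain[open] ⇒ active
At least one path is unblocked, so d-separation fails.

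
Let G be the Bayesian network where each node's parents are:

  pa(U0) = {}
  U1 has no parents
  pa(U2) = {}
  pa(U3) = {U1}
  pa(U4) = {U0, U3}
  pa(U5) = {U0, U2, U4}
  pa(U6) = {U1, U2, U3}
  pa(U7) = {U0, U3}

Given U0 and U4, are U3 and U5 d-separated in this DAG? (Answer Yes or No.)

We examine all 6 paths between U3 and U5:
Path 1: U3 → U4 ← U0 → U5
  U0 is a fork here and U0 is conditioned on, so the path is blocked at U0.
Path 2: U3 → U4 → U5
  U4 is a chain here and U4 is conditioned on, so the path is blocked at U4.
Path 3: U3 → U7 ← U0 → U4 → U5
  U7 is a collider here and neither U7 nor any of its descendants is conditioned on, so the collider stays closed — the path is blocked at U7.
Path 4: U3 → U7 ← U0 → U5
  U7 is a collider here and neither U7 nor any of its descendants is conditioned on, so the collider stays closed — the path is blocked at U7.
Path 5: U3 ← U1 → U6 ← U2 → U5
  U6 is a collider here and neither U6 nor any of its descendants is conditioned on, so the collider stays closed — the path is blocked at U6.
Path 6: U3 → U6 ← U2 → U5
  U6 is a collider here and neither U6 nor any of its descendants is conditioned on, so the collider stays closed — the path is blocked at U6.
Every path is blocked, so U3 and U5 are d-separated given {U0, U4}.

Yes — U3 and U5 are d-separated given {U0, U4}.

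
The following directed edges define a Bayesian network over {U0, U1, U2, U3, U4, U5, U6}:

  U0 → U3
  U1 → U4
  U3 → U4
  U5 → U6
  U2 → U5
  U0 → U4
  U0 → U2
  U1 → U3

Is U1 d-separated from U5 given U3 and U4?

No — U1 and U5 are not d-separated given {U3, U4}.

4 paths connect U1 and U5; each must be blocked for d-separation to hold:
  1. U1 → U3 ← U0 → U2 → U5 — U3:collider[open]; U0:fork[open]; U2:chain[open] ⇒ active
  2. U1 → U3 → U4 ← U0 → U2 → U5 — U3:chain[blocks]; U4:collider[open]; U0:fork[open]; U2:chain[open] ⇒ blocked
  3. U1 → U4 ← U3 ← U0 → U2 → U5 — U4:collider[open]; U3:chain[blocks]; U0:fork[open]; U2:chain[open] ⇒ blocked
  4. U1 → U4 ← U0 → U2 → U5 — U4:collider[open]; U0:fork[open]; U2:chain[open] ⇒ active
At least one path is unblocked, so d-separation fails.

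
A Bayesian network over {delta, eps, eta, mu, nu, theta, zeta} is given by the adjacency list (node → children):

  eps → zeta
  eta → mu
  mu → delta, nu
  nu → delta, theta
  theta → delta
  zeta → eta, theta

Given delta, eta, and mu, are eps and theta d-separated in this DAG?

No

We examine all 5 paths between eps and theta:
  1. eps → zeta → eta → mu → delta ← theta — zeta:chain[open]; eta:chain[blocks]; mu:chain[blocks]; delta:collider[open] ⇒ blocked
  2. eps → zeta → eta → mu → delta ← nu → theta — zeta:chain[open]; eta:chain[blocks]; mu:chain[blocks]; delta:collider[open]; nu:fork[open] ⇒ blocked
  3. eps → zeta → eta → mu → nu → theta — zeta:chain[open]; eta:chain[blocks]; mu:chain[blocks]; nu:chain[open] ⇒ blocked
  4. eps → zeta → eta → mu → nu → delta ← theta — zeta:chain[open]; eta:chain[blocks]; mu:chain[blocks]; nu:chain[open]; delta:collider[open] ⇒ blocked
  5. eps → zeta → theta — zeta:chain[open] ⇒ active
At least one path is unblocked, so d-separation fails.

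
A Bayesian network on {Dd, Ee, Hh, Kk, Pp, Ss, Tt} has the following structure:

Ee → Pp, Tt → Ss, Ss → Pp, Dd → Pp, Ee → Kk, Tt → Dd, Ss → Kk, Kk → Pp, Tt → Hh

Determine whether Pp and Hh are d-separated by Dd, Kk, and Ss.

Yes

Enumerating the 4 paths from Pp to Hh and testing each for blocking by {Dd, Kk, Ss}:
Path 1: Pp ← Ee → Kk ← Ss ← Tt → Hh
  Ss is a chain here and Ss is conditioned on, so the path is blocked at Ss.
Path 2: Pp ← Kk ← Ss ← Tt → Hh
  Kk is a chain here and Kk is conditioned on, so the path is blocked at Kk.
Path 3: Pp ← Ss ← Tt → Hh
  Ss is a chain here and Ss is conditioned on, so the path is blocked at Ss.
Path 4: Pp ← Dd ← Tt → Hh
  Dd is a chain here and Dd is conditioned on, so the path is blocked at Dd.
Since every path is blocked, d-separation holds.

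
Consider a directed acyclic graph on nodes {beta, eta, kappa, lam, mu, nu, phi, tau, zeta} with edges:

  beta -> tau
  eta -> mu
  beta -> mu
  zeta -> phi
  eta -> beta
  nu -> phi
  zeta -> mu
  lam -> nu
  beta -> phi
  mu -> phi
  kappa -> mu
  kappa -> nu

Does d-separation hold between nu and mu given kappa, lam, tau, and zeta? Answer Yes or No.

There are 5 undirected paths between nu and mu; checking each against the conditioning set {kappa, lam, tau, zeta}:
  1. nu → phi ← mu — phi:collider[blocks] ⇒ blocked
  2. nu → phi ← zeta → mu — phi:collider[blocks]; zeta:fork[blocks] ⇒ blocked
  3. nu → phi ← beta → mu — phi:collider[blocks]; beta:fork[open] ⇒ blocked
  4. nu → phi ← beta ← eta → mu — phi:collider[blocks]; beta:chain[open]; eta:fork[open] ⇒ blocked
  5. nu ← kappa → mu — kappa:fork[blocks] ⇒ blocked
Since every path is blocked, d-separation holds.

Yes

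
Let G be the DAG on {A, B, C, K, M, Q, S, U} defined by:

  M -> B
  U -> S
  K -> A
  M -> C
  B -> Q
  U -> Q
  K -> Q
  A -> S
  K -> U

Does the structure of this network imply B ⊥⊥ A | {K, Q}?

We examine all 4 paths between B and A:
Path 1: B → Q ← U ← K → A
  K is a fork here and K is conditioned on, so the path is blocked at K.
Path 2: B → Q ← U → S ← A
  S is a collider here and neither S nor any of its descendants is conditioned on, so the collider stays closed — the path is blocked at S.
Path 3: B → Q ← K → A
  K is a fork here and K is conditioned on, so the path is blocked at K.
Path 4: B → Q ← K → U → S ← A
  K is a fork here and K is conditioned on, so the path is blocked at K.
All paths are blocked; B ⊥ A | {K, Q} holds.

Yes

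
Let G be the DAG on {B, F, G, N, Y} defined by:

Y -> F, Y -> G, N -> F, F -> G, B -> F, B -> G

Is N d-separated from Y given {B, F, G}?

No

We examine all 3 paths between N and Y:
  1. N → F ← Y — F:collider[open] ⇒ active
  2. N → F → G ← Y — F:chain[blocks]; G:collider[open] ⇒ blocked
  3. N → F ← B → G ← Y — F:collider[open]; B:fork[blocks]; G:collider[open] ⇒ blocked
Since the path N → F ← Y is active, N and Y are not d-separated given {B, F, G}.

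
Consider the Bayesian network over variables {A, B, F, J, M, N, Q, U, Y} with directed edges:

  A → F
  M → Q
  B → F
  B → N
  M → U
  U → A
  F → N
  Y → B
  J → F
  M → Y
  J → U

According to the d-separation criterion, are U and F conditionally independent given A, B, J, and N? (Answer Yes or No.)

Yes

We examine all 4 paths between U and F:
Path 1: U ← J → F
  J is a fork here and J is conditioned on, so the path is blocked at J.
Path 2: U → A → F
  A is a chain here and A is conditioned on, so the path is blocked at A.
Path 3: U ← M → Y → B → F
  B is a chain here and B is conditioned on, so the path is blocked at B.
Path 4: U ← M → Y → B → N ← F
  B is a chain here and B is conditioned on, so the path is blocked at B.
Every path is blocked, so U and F are d-separated given {A, B, J, N}.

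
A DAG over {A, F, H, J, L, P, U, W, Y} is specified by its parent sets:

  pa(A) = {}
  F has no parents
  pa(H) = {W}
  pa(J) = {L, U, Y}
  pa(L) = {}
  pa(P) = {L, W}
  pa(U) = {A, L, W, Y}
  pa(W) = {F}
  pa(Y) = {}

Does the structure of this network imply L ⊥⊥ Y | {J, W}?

6 paths connect L and Y; each must be blocked for d-separation to hold:
  1. L → U → J ← Y — U:chain[open]; J:collider[open] ⇒ active
  2. L → U ← Y — U:collider[open] ⇒ active
  3. L → J ← U ← Y — J:collider[open]; U:chain[open] ⇒ active
  4. L → J ← Y — J:collider[open] ⇒ active
  5. L → P ← W → U → J ← Y — P:collider[blocks]; W:fork[blocks]; U:chain[open]; J:collider[open] ⇒ blocked
  6. L → P ← W → U ← Y — P:collider[blocks]; W:fork[blocks]; U:collider[open] ⇒ blocked
Since the path L → U → J ← Y is active, L and Y are not d-separated given {J, W}.

No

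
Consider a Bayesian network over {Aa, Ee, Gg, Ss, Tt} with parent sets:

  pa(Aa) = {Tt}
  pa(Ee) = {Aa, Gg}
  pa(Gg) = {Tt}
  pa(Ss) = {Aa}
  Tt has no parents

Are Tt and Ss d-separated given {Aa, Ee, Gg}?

There are 2 undirected paths between Tt and Ss; checking each against the conditioning set {Aa, Ee, Gg}:
Path 1: Tt → Gg → Ee ← Aa → Ss
  Gg is a chain here and Gg is conditioned on, so the path is blocked at Gg.
Path 2: Tt → Aa → Ss
  Aa is a chain here and Aa is conditioned on, so the path is blocked at Aa.
All paths are blocked; Tt ⊥ Ss | {Aa, Ee, Gg} holds.

Yes — Tt and Ss are d-separated given {Aa, Ee, Gg}.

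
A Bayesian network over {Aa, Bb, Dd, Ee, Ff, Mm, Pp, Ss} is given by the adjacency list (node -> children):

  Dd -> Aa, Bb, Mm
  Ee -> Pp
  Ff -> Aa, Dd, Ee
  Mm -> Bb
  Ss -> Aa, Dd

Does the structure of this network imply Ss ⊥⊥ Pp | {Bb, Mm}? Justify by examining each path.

4 paths connect Ss and Pp; each must be blocked for d-separation to hold:
Path 1: Ss → Aa ← Dd ← Ff → Ee → Pp
  Aa is a collider here and neither Aa nor any of its descendants is conditioned on, so the collider stays closed — the path is blocked at Aa.
Path 2: Ss → Aa ← Ff → Ee → Pp
  Aa is a collider here and neither Aa nor any of its descendants is conditioned on, so the collider stays closed — the path is blocked at Aa.
Path 3: Ss → Dd → Aa ← Ff → Ee → Pp
  Aa is a collider here and neither Aa nor any of its descendants is conditioned on, so the collider stays closed — the path is blocked at Aa.
Path 4: Ss → Dd ← Ff → Ee → Pp
  Dd is a collider and its descendant Mm is conditioned on, which opens it; Ff is a fork and Ff is not conditioned on; Ee is a chain and Ee is not conditioned on — no node blocks this path, so it is active.
Since the path Ss → Dd ← Ff → Ee → Pp is active, Ss and Pp are not d-separated given {Bb, Mm}.

No — Ss and Pp are not d-separated given {Bb, Mm}.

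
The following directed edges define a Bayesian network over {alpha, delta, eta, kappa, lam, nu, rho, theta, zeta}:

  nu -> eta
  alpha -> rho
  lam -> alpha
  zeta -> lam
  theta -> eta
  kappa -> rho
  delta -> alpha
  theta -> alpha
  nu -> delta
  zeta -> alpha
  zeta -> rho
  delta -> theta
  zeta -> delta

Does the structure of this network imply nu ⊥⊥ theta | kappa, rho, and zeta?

There are 6 undirected paths between nu and theta; checking each against the conditioning set {kappa, rho, zeta}:
Path 1: nu → eta ← theta
  eta is a collider here and neither eta nor any of its descendants is conditioned on, so the collider stays closed — the path is blocked at eta.
Path 2: nu → delta ← zeta → rho ← alpha ← theta
  zeta is a fork here and zeta is conditioned on, so the path is blocked at zeta.
Path 3: nu → delta ← zeta → alpha ← theta
  zeta is a fork here and zeta is conditioned on, so the path is blocked at zeta.
Path 4: nu → delta ← zeta → lam → alpha ← theta
  zeta is a fork here and zeta is conditioned on, so the path is blocked at zeta.
Path 5: nu → delta → theta
  delta is a chain and delta is not conditioned on — no node blocks this path, so it is active.
Path 6: nu → delta → alpha ← theta
  delta is a chain and delta is not conditioned on; alpha is a collider and its descendant rho is conditioned on, which opens it — no node blocks this path, so it is active.
Because an active path exists, nu and theta are not d-separated.

No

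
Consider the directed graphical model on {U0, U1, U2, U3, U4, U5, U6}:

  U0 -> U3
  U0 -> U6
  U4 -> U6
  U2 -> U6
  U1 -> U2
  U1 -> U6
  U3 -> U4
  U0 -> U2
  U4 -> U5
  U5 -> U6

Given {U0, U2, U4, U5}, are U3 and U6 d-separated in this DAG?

Enumerating the 5 paths from U3 to U6 and testing each for blocking by {U0, U2, U4, U5}:
  1. U3 → U4 → U5 → U6 — U4:chain[blocks]; U5:chain[blocks] ⇒ blocked
  2. U3 → U4 → U6 — U4:chain[blocks] ⇒ blocked
  3. U3 ← U0 → U6 — U0:fork[blocks] ⇒ blocked
  4. U3 ← U0 → U2 ← U1 → U6 — U0:fork[blocks]; U2:collider[open]; U1:fork[open] ⇒ blocked
  5. U3 ← U0 → U2 → U6 — U0:fork[blocks]; U2:chain[blocks] ⇒ blocked
Every path is blocked, so U3 and U6 are d-separated given {U0, U2, U4, U5}.

Yes — U3 and U6 are d-separated given {U0, U2, U4, U5}.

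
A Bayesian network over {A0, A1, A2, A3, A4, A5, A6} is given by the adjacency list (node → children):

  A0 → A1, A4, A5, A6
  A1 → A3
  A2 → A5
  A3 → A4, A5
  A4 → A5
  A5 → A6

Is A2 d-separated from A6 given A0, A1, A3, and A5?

Yes

We examine all 6 paths between A2 and A6:
  1. A2 → A5 → A6 — A5:chain[blocks] ⇒ blocked
  2. A2 → A5 ← A3 ← A1 ← A0 → A6 — A5:collider[open]; A3:chain[blocks]; A1:chain[blocks]; A0:fork[blocks] ⇒ blocked
  3. A2 → A5 ← A3 → A4 ← A0 → A6 — A5:collider[open]; A3:fork[blocks]; A4:collider[open]; A0:fork[blocks] ⇒ blocked
  4. A2 → A5 ← A0 → A6 — A5:collider[open]; A0:fork[blocks] ⇒ blocked
  5. A2 → A5 ← A4 ← A3 ← A1 ← A0 → A6 — A5:collider[open]; A4:chain[open]; A3:chain[blocks]; A1:chain[blocks]; A0:fork[blocks] ⇒ blocked
  6. A2 → A5 ← A4 ← A0 → A6 — A5:collider[open]; A4:chain[open]; A0:fork[blocks] ⇒ blocked
Since every path is blocked, d-separation holds.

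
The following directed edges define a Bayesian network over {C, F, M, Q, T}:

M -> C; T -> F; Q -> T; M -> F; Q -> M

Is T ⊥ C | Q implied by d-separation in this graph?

Yes

2 paths connect T and C; each must be blocked for d-separation to hold:
Path 1: T ← Q → M → C
  Q is a fork here and Q is conditioned on, so the path is blocked at Q.
Path 2: T → F ← M → C
  F is a collider here and neither F nor any of its descendants is conditioned on, so the collider stays closed — the path is blocked at F.
Every path is blocked, so T and C are d-separated given {Q}.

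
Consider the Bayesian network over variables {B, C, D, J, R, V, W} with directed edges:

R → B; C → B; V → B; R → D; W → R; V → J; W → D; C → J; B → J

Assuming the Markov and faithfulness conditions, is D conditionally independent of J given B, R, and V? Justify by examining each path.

Yes

6 paths connect D and J; each must be blocked for d-separation to hold:
Path 1: D ← W → R → B ← V → J
  R is a chain here and R is conditioned on, so the path is blocked at R.
Path 2: D ← W → R → B → J
  R is a chain here and R is conditioned on, so the path is blocked at R.
Path 3: D ← W → R → B ← C → J
  R is a chain here and R is conditioned on, so the path is blocked at R.
Path 4: D ← R → B ← V → J
  R is a fork here and R is conditioned on, so the path is blocked at R.
Path 5: D ← R → B → J
  R is a fork here and R is conditioned on, so the path is blocked at R.
Path 6: D ← R → B ← C → J
  R is a fork here and R is conditioned on, so the path is blocked at R.
All paths are blocked; D ⊥ J | {B, R, V} holds.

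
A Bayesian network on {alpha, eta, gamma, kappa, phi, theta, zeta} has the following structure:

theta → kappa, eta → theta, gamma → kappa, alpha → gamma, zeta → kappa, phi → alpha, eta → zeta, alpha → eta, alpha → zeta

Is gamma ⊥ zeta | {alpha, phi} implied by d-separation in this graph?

Yes

There are 6 undirected paths between gamma and zeta; checking each against the conditioning set {alpha, phi}:
Path 1: gamma ← alpha → zeta
  alpha is a fork here and alpha is conditioned on, so the path is blocked at alpha.
Path 2: gamma ← alpha → eta → zeta
  alpha is a fork here and alpha is conditioned on, so the path is blocked at alpha.
Path 3: gamma ← alpha → eta → theta → kappa ← zeta
  alpha is a fork here and alpha is conditioned on, so the path is blocked at alpha.
Path 4: gamma → kappa ← zeta
  kappa is a collider here and neither kappa nor any of its descendants is conditioned on, so the collider stays closed — the path is blocked at kappa.
Path 5: gamma → kappa ← theta ← eta ← alpha → zeta
  kappa is a collider here and neither kappa nor any of its descendants is conditioned on, so the collider stays closed — the path is blocked at kappa.
Path 6: gamma → kappa ← theta ← eta → zeta
  kappa is a collider here and neither kappa nor any of its descendants is conditioned on, so the collider stays closed — the path is blocked at kappa.
Since every path is blocked, d-separation holds.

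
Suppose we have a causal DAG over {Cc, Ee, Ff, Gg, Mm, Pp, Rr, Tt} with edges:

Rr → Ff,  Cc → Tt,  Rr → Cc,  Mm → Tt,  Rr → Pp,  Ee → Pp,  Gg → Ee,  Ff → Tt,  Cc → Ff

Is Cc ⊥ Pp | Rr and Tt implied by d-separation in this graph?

Yes

3 paths connect Cc and Pp; each must be blocked for d-separation to hold:
Path 1: Cc → Ff ← Rr → Pp
  Rr is a fork here and Rr is conditioned on, so the path is blocked at Rr.
Path 2: Cc → Tt ← Ff ← Rr → Pp
  Rr is a fork here and Rr is conditioned on, so the path is blocked at Rr.
Path 3: Cc ← Rr → Pp
  Rr is a fork here and Rr is conditioned on, so the path is blocked at Rr.
Since every path is blocked, d-separation holds.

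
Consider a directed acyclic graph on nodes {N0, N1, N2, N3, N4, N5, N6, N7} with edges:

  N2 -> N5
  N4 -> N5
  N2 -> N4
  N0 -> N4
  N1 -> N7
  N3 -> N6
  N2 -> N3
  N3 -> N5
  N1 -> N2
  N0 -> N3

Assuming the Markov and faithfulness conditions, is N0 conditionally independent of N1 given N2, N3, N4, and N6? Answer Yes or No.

There are 6 undirected paths between N0 and N1; checking each against the conditioning set {N2, N3, N4, N6}:
  1. N0 → N4 ← N2 ← N1 — N4:collider[open]; N2:chain[blocks] ⇒ blocked
  2. N0 → N4 → N5 ← N3 ← N2 ← N1 — N4:chain[blocks]; N5:collider[blocks]; N3:chain[blocks]; N2:chain[blocks] ⇒ blocked
  3. N0 → N4 → N5 ← N2 ← N1 — N4:chain[blocks]; N5:collider[blocks]; N2:chain[blocks] ⇒ blocked
  4. N0 → N3 ← N2 ← N1 — N3:collider[open]; N2:chain[blocks] ⇒ blocked
  5. N0 → N3 → N5 ← N4 ← N2 ← N1 — N3:chain[blocks]; N5:collider[blocks]; N4:chain[blocks]; N2:chain[blocks] ⇒ blocked
  6. N0 → N3 → N5 ← N2 ← N1 — N3:chain[blocks]; N5:collider[blocks]; N2:chain[blocks] ⇒ blocked
Since every path is blocked, d-separation holds.

Yes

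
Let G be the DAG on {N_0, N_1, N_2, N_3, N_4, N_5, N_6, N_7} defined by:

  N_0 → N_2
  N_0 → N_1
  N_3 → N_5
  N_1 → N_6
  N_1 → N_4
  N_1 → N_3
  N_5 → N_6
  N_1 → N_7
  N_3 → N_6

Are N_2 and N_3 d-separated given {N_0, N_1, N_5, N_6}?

Yes — N_2 and N_3 are d-separated given {N_0, N_1, N_5, N_6}.

Enumerating the 3 paths from N_2 to N_3 and testing each for blocking by {N_0, N_1, N_5, N_6}:
Path 1: N_2 ← N_0 → N_1 → N_6 ← N_3
  N_0 is a fork here and N_0 is conditioned on, so the path is blocked at N_0.
Path 2: N_2 ← N_0 → N_1 → N_6 ← N_5 ← N_3
  N_0 is a fork here and N_0 is conditioned on, so the path is blocked at N_0.
Path 3: N_2 ← N_0 → N_1 → N_3
  N_0 is a fork here and N_0 is conditioned on, so the path is blocked at N_0.
Since every path is blocked, d-separation holds.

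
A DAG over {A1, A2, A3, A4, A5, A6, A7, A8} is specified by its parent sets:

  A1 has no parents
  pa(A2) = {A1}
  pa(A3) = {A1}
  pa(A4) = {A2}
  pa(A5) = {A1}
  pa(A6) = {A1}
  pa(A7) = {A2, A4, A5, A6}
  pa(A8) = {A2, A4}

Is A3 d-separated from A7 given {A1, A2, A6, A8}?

Yes

We examine all 5 paths between A3 and A7:
Path 1: A3 ← A1 → A5 → A7
  A1 is a fork here and A1 is conditioned on, so the path is blocked at A1.
Path 2: A3 ← A1 → A2 → A8 ← A4 → A7
  A1 is a fork here and A1 is conditioned on, so the path is blocked at A1.
Path 3: A3 ← A1 → A2 → A7
  A1 is a fork here and A1 is conditioned on, so the path is blocked at A1.
Path 4: A3 ← A1 → A2 → A4 → A7
  A1 is a fork here and A1 is conditioned on, so the path is blocked at A1.
Path 5: A3 ← A1 → A6 → A7
  A1 is a fork here and A1 is conditioned on, so the path is blocked at A1.
All paths are blocked; A3 ⊥ A7 | {A1, A2, A6, A8} holds.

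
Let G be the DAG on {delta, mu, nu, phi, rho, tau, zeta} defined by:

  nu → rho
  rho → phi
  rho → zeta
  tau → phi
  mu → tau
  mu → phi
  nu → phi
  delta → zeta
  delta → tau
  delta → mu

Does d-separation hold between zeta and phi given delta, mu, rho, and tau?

6 paths connect zeta and phi; each must be blocked for d-separation to hold:
Path 1: zeta ← rho ← nu → phi
  rho is a chain here and rho is conditioned on, so the path is blocked at rho.
Path 2: zeta ← rho → phi
  rho is a fork here and rho is conditioned on, so the path is blocked at rho.
Path 3: zeta ← delta → mu → phi
  delta is a fork here and delta is conditioned on, so the path is blocked at delta.
Path 4: zeta ← delta → mu → tau → phi
  delta is a fork here and delta is conditioned on, so the path is blocked at delta.
Path 5: zeta ← delta → tau ← mu → phi
  delta is a fork here and delta is conditioned on, so the path is blocked at delta.
Path 6: zeta ← delta → tau → phi
  delta is a fork here and delta is conditioned on, so the path is blocked at delta.
Every path is blocked, so zeta and phi are d-separated given {delta, mu, rho, tau}.

Yes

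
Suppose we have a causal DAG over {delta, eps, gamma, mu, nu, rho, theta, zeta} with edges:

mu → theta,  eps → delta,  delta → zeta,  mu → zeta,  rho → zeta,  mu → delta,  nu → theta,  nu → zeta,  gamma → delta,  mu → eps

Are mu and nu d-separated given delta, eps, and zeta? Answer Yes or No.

There are 4 undirected paths between mu and nu; checking each against the conditioning set {delta, eps, zeta}:
Path 1: mu → zeta ← nu
  zeta is a collider and zeta is conditioned on, which opens it — no node blocks this path, so it is active.
Path 2: mu → delta → zeta ← nu
  delta is a chain here and delta is conditioned on, so the path is blocked at delta.
Path 3: mu → eps → delta → zeta ← nu
  eps is a chain here and eps is conditioned on, so the path is blocked at eps.
Path 4: mu → theta ← nu
  theta is a collider here and neither theta nor any of its descendants is conditioned on, so the collider stays closed — the path is blocked at theta.
Since the path mu → zeta ← nu is active, mu and nu are not d-separated given {delta, eps, zeta}.

No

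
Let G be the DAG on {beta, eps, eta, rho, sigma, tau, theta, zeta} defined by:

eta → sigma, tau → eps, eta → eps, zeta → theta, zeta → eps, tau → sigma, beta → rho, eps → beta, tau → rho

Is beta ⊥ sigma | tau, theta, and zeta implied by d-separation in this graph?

No

Enumerating the 4 paths from beta to sigma and testing each for blocking by {tau, theta, zeta}:
  1. beta → rho ← tau → eps ← eta → sigma — rho:collider[blocks]; tau:fork[blocks]; eps:collider[blocks]; eta:fork[open] ⇒ blocked
  2. beta → rho ← tau → sigma — rho:collider[blocks]; tau:fork[blocks] ⇒ blocked
  3. beta ← eps ← tau → sigma — eps:chain[open]; tau:fork[blocks] ⇒ blocked
  4. beta ← eps ← eta → sigma — eps:chain[open]; eta:fork[open] ⇒ active
Because an active path exists, beta and sigma are not d-separated.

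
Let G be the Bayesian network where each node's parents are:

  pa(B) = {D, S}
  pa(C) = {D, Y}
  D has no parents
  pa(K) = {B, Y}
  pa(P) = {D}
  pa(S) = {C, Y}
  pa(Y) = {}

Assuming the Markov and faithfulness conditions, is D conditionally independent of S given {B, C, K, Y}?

No

We examine all 6 paths between D and S:
  1. D → C → S — C:chain[blocks] ⇒ blocked
  2. D → C ← Y → S — C:collider[open]; Y:fork[blocks] ⇒ blocked
  3. D → C ← Y → K ← B ← S — C:collider[open]; Y:fork[blocks]; K:collider[open]; B:chain[blocks] ⇒ blocked
  4. D → B ← S — B:collider[open] ⇒ active
  5. D → B → K ← Y → S — B:chain[blocks]; K:collider[open]; Y:fork[blocks] ⇒ blocked
  6. D → B → K ← Y → C → S — B:chain[blocks]; K:collider[open]; Y:fork[blocks]; C:chain[blocks] ⇒ blocked
Since the path D → B ← S is active, D and S are not d-separated given {B, C, K, Y}.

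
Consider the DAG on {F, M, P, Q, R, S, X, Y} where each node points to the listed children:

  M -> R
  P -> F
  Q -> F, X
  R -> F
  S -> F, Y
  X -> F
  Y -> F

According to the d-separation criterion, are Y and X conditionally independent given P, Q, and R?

Yes

We examine all 4 paths between Y and X:
Path 1: Y → F ← Q → X
  F is a collider here and neither F nor any of its descendants is conditioned on, so the collider stays closed — the path is blocked at F.
Path 2: Y → F ← X
  F is a collider here and neither F nor any of its descendants is conditioned on, so the collider stays closed — the path is blocked at F.
Path 3: Y ← S → F ← Q → X
  F is a collider here and neither F nor any of its descendants is conditioned on, so the collider stays closed — the path is blocked at F.
Path 4: Y ← S → F ← X
  F is a collider here and neither F nor any of its descendants is conditioned on, so the collider stays closed — the path is blocked at F.
Since every path is blocked, d-separation holds.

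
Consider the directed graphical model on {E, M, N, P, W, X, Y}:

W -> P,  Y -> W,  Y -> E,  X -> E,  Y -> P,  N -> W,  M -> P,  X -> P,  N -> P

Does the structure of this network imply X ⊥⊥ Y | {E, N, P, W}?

No — X and Y are not d-separated given {E, N, P, W}.

There are 4 undirected paths between X and Y; checking each against the conditioning set {E, N, P, W}:
Path 1: X → P ← W ← Y
  W is a chain here and W is conditioned on, so the path is blocked at W.
Path 2: X → P ← Y
  P is a collider and P is conditioned on, which opens it — no node blocks this path, so it is active.
Path 3: X → P ← N → W ← Y
  N is a fork here and N is conditioned on, so the path is blocked at N.
Path 4: X → E ← Y
  E is a collider and E is conditioned on, which opens it — no node blocks this path, so it is active.
Because an active path exists, X and Y are not d-separated.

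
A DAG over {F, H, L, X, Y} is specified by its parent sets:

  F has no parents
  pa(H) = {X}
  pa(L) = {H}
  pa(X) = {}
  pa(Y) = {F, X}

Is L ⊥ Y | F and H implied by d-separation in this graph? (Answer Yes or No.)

Yes

Only one path connects L and Y:
Path 1: L ← H ← X → Y
  H is a chain here and H is conditioned on, so the path is blocked at H.
Every path is blocked, so L and Y are d-separated given {F, H}.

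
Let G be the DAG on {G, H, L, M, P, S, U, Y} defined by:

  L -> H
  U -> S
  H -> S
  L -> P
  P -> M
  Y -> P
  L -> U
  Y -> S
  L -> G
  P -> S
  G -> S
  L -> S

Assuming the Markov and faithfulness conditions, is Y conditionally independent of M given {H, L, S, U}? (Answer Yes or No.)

No

There are 6 undirected paths between Y and M; checking each against the conditioning set {H, L, S, U}:
Path 1: Y → P → M
  P is a chain and P is not conditioned on — no node blocks this path, so it is active.
Path 2: Y → S ← L → P → M
  L is a fork here and L is conditioned on, so the path is blocked at L.
Path 3: Y → S ← P → M
  S is a collider and S is conditioned on, which opens it; P is a fork and P is not conditioned on — no node blocks this path, so it is active.
Path 4: Y → S ← U ← L → P → M
  U is a chain here and U is conditioned on, so the path is blocked at U.
Path 5: Y → S ← H ← L → P → M
  H is a chain here and H is conditioned on, so the path is blocked at H.
Path 6: Y → S ← G ← L → P → M
  L is a fork here and L is conditioned on, so the path is blocked at L.
At least one path is unblocked, so d-separation fails.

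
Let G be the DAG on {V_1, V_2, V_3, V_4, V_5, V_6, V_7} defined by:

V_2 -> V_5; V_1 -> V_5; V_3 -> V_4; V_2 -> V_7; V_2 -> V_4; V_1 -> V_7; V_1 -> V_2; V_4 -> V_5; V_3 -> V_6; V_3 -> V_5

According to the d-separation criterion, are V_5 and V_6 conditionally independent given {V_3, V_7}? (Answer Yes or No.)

Enumerating the 5 paths from V_5 to V_6 and testing each for blocking by {V_3, V_7}:
Path 1: V_5 ← V_1 → V_7 ← V_2 → V_4 ← V_3 → V_6
  V_4 is a collider here and neither V_4 nor any of its descendants is conditioned on, so the collider stays closed — the path is blocked at V_4.
Path 2: V_5 ← V_1 → V_2 → V_4 ← V_3 → V_6
  V_4 is a collider here and neither V_4 nor any of its descendants is conditioned on, so the collider stays closed — the path is blocked at V_4.
Path 3: V_5 ← V_4 ← V_3 → V_6
  V_3 is a fork here and V_3 is conditioned on, so the path is blocked at V_3.
Path 4: V_5 ← V_2 → V_4 ← V_3 → V_6
  V_4 is a collider here and neither V_4 nor any of its descendants is conditioned on, so the collider stays closed — the path is blocked at V_4.
Path 5: V_5 ← V_3 → V_6
  V_3 is a fork here and V_3 is conditioned on, so the path is blocked at V_3.
Since every path is blocked, d-separation holds.

Yes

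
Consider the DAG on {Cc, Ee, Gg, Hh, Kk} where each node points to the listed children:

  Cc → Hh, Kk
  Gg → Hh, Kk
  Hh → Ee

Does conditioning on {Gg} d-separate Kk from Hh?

We examine all 2 paths between Kk and Hh:
  1. Kk ← Cc → Hh — Cc:fork[open] ⇒ active
  2. Kk ← Gg → Hh — Gg:fork[blocks] ⇒ blocked
Because an active path exists, Kk and Hh are not d-separated.

No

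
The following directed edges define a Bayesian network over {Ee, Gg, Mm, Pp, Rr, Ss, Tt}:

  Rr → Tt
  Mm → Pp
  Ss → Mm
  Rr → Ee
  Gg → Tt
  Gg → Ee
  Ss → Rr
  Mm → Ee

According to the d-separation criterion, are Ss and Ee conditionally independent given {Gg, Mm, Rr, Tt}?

Yes

Enumerating the 3 paths from Ss to Ee and testing each for blocking by {Gg, Mm, Rr, Tt}:
Path 1: Ss → Mm → Ee
  Mm is a chain here and Mm is conditioned on, so the path is blocked at Mm.
Path 2: Ss → Rr → Tt ← Gg → Ee
  Rr is a chain here and Rr is conditioned on, so the path is blocked at Rr.
Path 3: Ss → Rr → Ee
  Rr is a chain here and Rr is conditioned on, so the path is blocked at Rr.
Since every path is blocked, d-separation holds.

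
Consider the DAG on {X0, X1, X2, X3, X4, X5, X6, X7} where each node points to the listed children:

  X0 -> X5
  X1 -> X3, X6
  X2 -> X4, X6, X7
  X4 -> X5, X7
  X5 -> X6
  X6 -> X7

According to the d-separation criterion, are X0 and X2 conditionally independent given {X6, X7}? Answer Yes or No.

Enumerating the 6 paths from X0 to X2 and testing each for blocking by {X6, X7}:
  1. X0 → X5 → X6 ← X2 — X5:chain[open]; X6:collider[open] ⇒ active
  2. X0 → X5 → X6 → X7 ← X2 — X5:chain[open]; X6:chain[blocks]; X7:collider[open] ⇒ blocked
  3. X0 → X5 → X6 → X7 ← X4 ← X2 — X5:chain[open]; X6:chain[blocks]; X7:collider[open]; X4:chain[open] ⇒ blocked
  4. X0 → X5 ← X4 ← X2 — X5:collider[open]; X4:chain[open] ⇒ active
  5. X0 → X5 ← X4 → X7 ← X2 — X5:collider[open]; X4:fork[open]; X7:collider[open] ⇒ active
  6. X0 → X5 ← X4 → X7 ← X6 ← X2 — X5:collider[open]; X4:fork[open]; X7:collider[open]; X6:chain[blocks] ⇒ blocked
Because an active path exists, X0 and X2 are not d-separated.

No — X0 and X2 are not d-separated given {X6, X7}.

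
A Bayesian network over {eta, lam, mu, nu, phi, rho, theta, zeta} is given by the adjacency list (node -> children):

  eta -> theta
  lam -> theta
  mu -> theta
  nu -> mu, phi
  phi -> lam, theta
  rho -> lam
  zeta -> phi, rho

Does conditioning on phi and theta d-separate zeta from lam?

Enumerating the 4 paths from zeta to lam and testing each for blocking by {phi, theta}:
Path 1: zeta → phi → lam
  phi is a chain here and phi is conditioned on, so the path is blocked at phi.
Path 2: zeta → phi ← nu → mu → theta ← lam
  phi is a collider and phi is conditioned on, which opens it; nu is a fork and nu is not conditioned on; mu is a chain and mu is not conditioned on; theta is a collider and theta is conditioned on, which opens it — no node blocks this path, so it is active.
Path 3: zeta → phi → theta ← lam
  phi is a chain here and phi is conditioned on, so the path is blocked at phi.
Path 4: zeta → rho → lam
  rho is a chain and rho is not conditioned on — no node blocks this path, so it is active.
Since the path zeta → phi ← nu → mu → theta ← lam is active, zeta and lam are not d-separated given {phi, theta}.

No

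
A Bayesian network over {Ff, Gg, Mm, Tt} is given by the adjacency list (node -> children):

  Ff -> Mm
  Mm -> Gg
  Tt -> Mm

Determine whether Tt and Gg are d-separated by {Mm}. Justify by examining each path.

Only one path connects Tt and Gg:
Path 1: Tt → Mm → Gg
  Mm is a chain here and Mm is conditioned on, so the path is blocked at Mm.
All paths are blocked; Tt ⊥ Gg | {Mm} holds.

Yes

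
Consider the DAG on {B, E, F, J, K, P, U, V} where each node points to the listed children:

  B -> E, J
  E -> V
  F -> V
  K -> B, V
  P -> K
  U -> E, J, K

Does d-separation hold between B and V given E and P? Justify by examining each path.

No

There are 6 undirected paths between B and V; checking each against the conditioning set {E, P}:
Path 1: B → J ← U → E → V
  J is a collider here and neither J nor any of its descendants is conditioned on, so the collider stays closed — the path is blocked at J.
Path 2: B → J ← U → K → V
  J is a collider here and neither J nor any of its descendants is conditioned on, so the collider stays closed — the path is blocked at J.
Path 3: B → E → V
  E is a chain here and E is conditioned on, so the path is blocked at E.
Path 4: B → E ← U → K → V
  E is a collider and E is conditioned on, which opens it; U is a fork and U is not conditioned on; K is a chain and K is not conditioned on — no node blocks this path, so it is active.
Path 5: B ← K → V
  K is a fork and K is not conditioned on — no node blocks this path, so it is active.
Path 6: B ← K ← U → E → V
  E is a chain here and E is conditioned on, so the path is blocked at E.
Since the path B → E ← U → K → V is active, B and V are not d-separated given {E, P}.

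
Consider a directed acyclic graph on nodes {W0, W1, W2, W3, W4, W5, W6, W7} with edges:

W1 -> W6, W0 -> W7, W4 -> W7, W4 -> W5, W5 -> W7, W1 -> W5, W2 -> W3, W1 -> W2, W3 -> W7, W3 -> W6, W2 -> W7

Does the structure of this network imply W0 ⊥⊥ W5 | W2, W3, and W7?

Enumerating the 6 paths from W0 to W5 and testing each for blocking by {W2, W3, W7}:
Path 1: W0 → W7 ← W5
  W7 is a collider and W7 is conditioned on, which opens it — no node blocks this path, so it is active.
Path 2: W0 → W7 ← W3 ← W2 ← W1 → W5
  W3 is a chain here and W3 is conditioned on, so the path is blocked at W3.
Path 3: W0 → W7 ← W3 → W6 ← W1 → W5
  W3 is a fork here and W3 is conditioned on, so the path is blocked at W3.
Path 4: W0 → W7 ← W4 → W5
  W7 is a collider and W7 is conditioned on, which opens it; W4 is a fork and W4 is not conditioned on — no node blocks this path, so it is active.
Path 5: W0 → W7 ← W2 → W3 → W6 ← W1 → W5
  W2 is a fork here and W2 is conditioned on, so the path is blocked at W2.
Path 6: W0 → W7 ← W2 ← W1 → W5
  W2 is a chain here and W2 is conditioned on, so the path is blocked at W2.
At least one path is unblocked, so d-separation fails.

No — W0 and W5 are not d-separated given {W2, W3, W7}.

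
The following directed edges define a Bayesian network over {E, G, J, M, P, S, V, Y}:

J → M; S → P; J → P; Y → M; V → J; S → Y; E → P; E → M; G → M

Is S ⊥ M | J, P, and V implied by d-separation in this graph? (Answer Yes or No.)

No

3 paths connect S and M; each must be blocked for d-separation to hold:
Path 1: S → Y → M
  Y is a chain and Y is not conditioned on — no node blocks this path, so it is active.
Path 2: S → P ← E → M
  P is a collider and P is conditioned on, which opens it; E is a fork and E is not conditioned on — no node blocks this path, so it is active.
Path 3: S → P ← J → M
  J is a fork here and J is conditioned on, so the path is blocked at J.
Since the path S → Y → M is active, S and M are not d-separated given {J, P, V}.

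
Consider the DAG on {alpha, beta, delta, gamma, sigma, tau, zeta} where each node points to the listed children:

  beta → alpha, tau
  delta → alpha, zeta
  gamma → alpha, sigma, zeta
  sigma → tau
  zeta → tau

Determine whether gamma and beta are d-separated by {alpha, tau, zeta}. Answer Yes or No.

We examine all 6 paths between gamma and beta:
Path 1: gamma → sigma → tau ← zeta ← delta → alpha ← beta
  zeta is a chain here and zeta is conditioned on, so the path is blocked at zeta.
Path 2: gamma → sigma → tau ← beta
  sigma is a chain and sigma is not conditioned on; tau is a collider and tau is conditioned on, which opens it — no node blocks this path, so it is active.
Path 3: gamma → alpha ← delta → zeta → tau ← beta
  zeta is a chain here and zeta is conditioned on, so the path is blocked at zeta.
Path 4: gamma → alpha ← beta
  alpha is a collider and alpha is conditioned on, which opens it — no node blocks this path, so it is active.
Path 5: gamma → zeta ← delta → alpha ← beta
  zeta is a collider and zeta is conditioned on, which opens it; delta is a fork and delta is not conditioned on; alpha is a collider and alpha is conditioned on, which opens it — no node blocks this path, so it is active.
Path 6: gamma → zeta → tau ← beta
  zeta is a chain here and zeta is conditioned on, so the path is blocked at zeta.
At least one path is unblocked, so d-separation fails.

No — gamma and beta are not d-separated given {alpha, tau, zeta}.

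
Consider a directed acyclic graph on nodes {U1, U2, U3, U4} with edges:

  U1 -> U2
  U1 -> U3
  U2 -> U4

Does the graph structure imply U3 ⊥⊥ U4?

No

The only undirected path from U3 to U4 is:
Path 1: U3 ← U1 → U2 → U4
  U1 is a fork and U1 is not conditioned on; U2 is a chain and U2 is not conditioned on — no node blocks this path, so it is active.
Since the path U3 ← U1 → U2 → U4 is active, U3 and U4 are not d-separated given ∅.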